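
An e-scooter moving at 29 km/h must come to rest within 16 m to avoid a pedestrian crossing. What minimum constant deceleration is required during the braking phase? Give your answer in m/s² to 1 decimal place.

Required deceleration ≈ 2.0 m/s²

29 km/h ÷ 3.6 = 8.0556 m/s.
v² = 2a·d ⇒ a = v²/(2d) = 8.0556² / (2 × 16.000) = 64.893 / 32.000 = 2.0279 m/s².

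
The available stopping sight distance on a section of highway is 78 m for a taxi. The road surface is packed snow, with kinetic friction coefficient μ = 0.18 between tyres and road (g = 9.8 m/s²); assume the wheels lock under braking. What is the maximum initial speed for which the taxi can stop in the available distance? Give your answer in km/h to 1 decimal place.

Maximum speed ≈ 59.7 km/h

a = μg = 0.18 × 9.8 = 1.764 m/s².
v²/(2a) = d ⇒ v = √(2 × 1.764 × 78) = √275.18 = 16.5886 m/s.
16.5886 m/s × 3.6 = 59.719 km/h.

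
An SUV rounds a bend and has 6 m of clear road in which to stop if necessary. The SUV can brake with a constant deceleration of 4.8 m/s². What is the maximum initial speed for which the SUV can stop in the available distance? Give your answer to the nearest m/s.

Maximum speed ≈ 8 m/s

v²/(2a) = d ⇒ v = √(2 × 4.800 × 6) = √57.60 = 7.5895 m/s.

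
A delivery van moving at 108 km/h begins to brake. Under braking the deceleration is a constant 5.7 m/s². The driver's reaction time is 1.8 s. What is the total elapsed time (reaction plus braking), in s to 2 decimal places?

Total time ≈ 7.06 s

108 km/h ÷ 3.6 = 30.0000 m/s.
Braking time = v/a = 30.0000 / 5.700 = 5.263 s.
Total = 1.8 + 5.263 = 7.063 s.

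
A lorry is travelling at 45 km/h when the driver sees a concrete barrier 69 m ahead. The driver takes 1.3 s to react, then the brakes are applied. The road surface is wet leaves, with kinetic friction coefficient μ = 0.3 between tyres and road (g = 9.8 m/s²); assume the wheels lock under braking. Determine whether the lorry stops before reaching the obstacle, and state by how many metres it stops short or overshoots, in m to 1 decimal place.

45 km/h ÷ 3.6 = 12.5000 m/s.
a = μg = 0.3 × 9.8 = 2.940 m/s².
Reaction distance = 12.5000 × 1.3 = 16.250 m.
Braking distance = v²/(2a) = 156.250 / 5.880 = 26.573 m.
Total stopping distance = 16.250 + 26.573 = 42.823 m, vs 69 m available — it stops with 69 − 42.823 = 26.177 m to spare.

Yes — it stops 26.2 m short of the obstacle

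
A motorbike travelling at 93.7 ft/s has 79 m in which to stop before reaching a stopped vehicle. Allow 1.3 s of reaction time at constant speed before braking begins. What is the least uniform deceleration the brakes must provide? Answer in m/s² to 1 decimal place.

93.7 ft/s × 0.3048 = 28.5598 m/s.
Distance covered during reaction = 28.5598 × 1.3 = 37.128 m.
Distance available for braking: 79 − 37.128 = 41.872 m.
v² = 2a·d ⇒ a = v²/(2d) = 28.5598² / (2 × 41.872) = 815.662 / 83.744 = 9.7399 m/s².

Required deceleration ≈ 9.7 m/s²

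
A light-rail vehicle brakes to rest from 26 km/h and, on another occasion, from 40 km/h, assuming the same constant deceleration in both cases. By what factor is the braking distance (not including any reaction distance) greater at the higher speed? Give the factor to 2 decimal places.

Factor ≈ 2.37

Braking distance d = v²/(2a), so with a fixed, d ∝ v².
Factor = (40/26)² = 1.5385² = 2.3670.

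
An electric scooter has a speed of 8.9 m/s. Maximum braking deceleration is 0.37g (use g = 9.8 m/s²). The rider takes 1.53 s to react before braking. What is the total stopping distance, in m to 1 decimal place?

Total stopping distance ≈ 24.5 m

a = 0.37 × 9.8 = 3.626 m/s².
Reaction distance = v·t_r = 8.9000 × 1.53 = 13.617 m.
Braking distance = v²/(2a) = 8.9000² / (2 × 3.626) = 79.210 / 7.252 = 10.923 m.
Total = 13.617 + 10.923 = 24.540 m.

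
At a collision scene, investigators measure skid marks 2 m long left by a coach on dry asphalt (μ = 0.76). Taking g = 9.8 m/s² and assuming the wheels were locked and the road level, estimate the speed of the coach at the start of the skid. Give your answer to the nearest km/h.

Initial speed ≈ 20 km/h

Deceleration a = μg = 0.76 × 9.8 = 7.448 m/s².
v = √(2a·d) = √(2 × 7.448 × 2) = √29.792 = 5.4582 m/s.
= 5.4582 × 3.6 = 19.650 km/h.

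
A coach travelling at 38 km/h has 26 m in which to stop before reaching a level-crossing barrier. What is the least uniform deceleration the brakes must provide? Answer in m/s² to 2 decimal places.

Required deceleration ≈ 2.14 m/s²

38 km/h ÷ 3.6 = 10.5556 m/s.
v² = 2a·d ⇒ a = v²/(2d) = 10.5556² / (2 × 26.000) = 111.421 / 52.000 = 2.1427 m/s².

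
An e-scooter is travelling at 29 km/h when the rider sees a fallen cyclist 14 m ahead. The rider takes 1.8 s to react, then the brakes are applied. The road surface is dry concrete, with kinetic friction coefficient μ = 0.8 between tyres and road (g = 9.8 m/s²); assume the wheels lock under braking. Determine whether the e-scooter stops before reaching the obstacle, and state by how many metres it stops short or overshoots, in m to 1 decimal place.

No — it overshoots by 4.6 m

29 km/h ÷ 3.6 = 8.0556 m/s.
a = μg = 0.8 × 9.8 = 7.840 m/s².
Reaction distance = 8.0556 × 1.8 = 14.500 m.
Braking distance = v²/(2a) = 64.893 / 15.680 = 4.139 m.
Total stopping distance = 14.500 + 4.139 = 18.639 m, vs 14 m available — it cannot stop in time and overshoots by 18.639 − 14 = 4.639 m.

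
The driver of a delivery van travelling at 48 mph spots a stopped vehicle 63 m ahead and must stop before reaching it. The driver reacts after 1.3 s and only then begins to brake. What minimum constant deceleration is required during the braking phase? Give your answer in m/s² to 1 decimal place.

Required deceleration ≈ 6.6 m/s²

48 mph × 0.44704 = 21.4579 m/s.
Distance covered during reaction = 21.4579 × 1.3 = 27.895 m.
Distance available for braking: 63 − 27.895 = 35.105 m.
v² = 2a·d ⇒ a = v²/(2d) = 21.4579² / (2 × 35.105) = 460.441 / 70.210 = 6.5581 m/s².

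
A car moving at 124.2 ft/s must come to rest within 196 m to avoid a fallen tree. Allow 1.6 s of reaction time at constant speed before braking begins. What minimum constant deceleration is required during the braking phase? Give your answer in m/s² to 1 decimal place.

124.2 ft/s × 0.3048 = 37.8562 m/s.
Distance covered during reaction = 37.8562 × 1.6 = 60.570 m.
Distance available for braking: 196 − 60.570 = 135.430 m.
v² = 2a·d ⇒ a = v²/(2d) = 37.8562² / (2 × 135.430) = 1433.092 / 270.860 = 5.2909 m/s².

Required deceleration ≈ 5.3 m/s²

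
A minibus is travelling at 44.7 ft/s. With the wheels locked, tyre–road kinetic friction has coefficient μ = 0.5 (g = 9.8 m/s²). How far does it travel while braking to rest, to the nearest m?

Braking distance ≈ 19 m

44.7 ft/s × 0.3048 = 13.6246 m/s.
a = μg = 0.5 × 9.8 = 4.900 m/s².
Braking distance = v²/(2a) = 13.6246² / (2 × 4.900) = 185.630 / 9.800 = 18.942 m.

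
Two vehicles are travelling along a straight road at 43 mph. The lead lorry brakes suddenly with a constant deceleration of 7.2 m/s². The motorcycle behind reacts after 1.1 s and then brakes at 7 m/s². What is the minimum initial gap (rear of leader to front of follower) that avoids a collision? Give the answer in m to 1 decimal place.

Minimum gap ≈ 21.9 m

43 mph × 0.44704 = 19.2227 m/s.
Leader travels v²/(2a_L) = 369.512 / 14.400 = 25.661 m before stopping.
Follower covers v·t_r = 19.2227 × 1.1 = 21.145 m while reacting, then v²/(2a_F) = 369.512 / 14.000 = 26.394 m while braking, for a total of 21.145 + 26.394 = 47.539 m.
Since a_F ≤ a_L and the follower starts braking later, the follower is never slower than the leader, so the closest approach is when both have stopped.
Minimum gap = 47.539 − 25.661 = 21.878 m.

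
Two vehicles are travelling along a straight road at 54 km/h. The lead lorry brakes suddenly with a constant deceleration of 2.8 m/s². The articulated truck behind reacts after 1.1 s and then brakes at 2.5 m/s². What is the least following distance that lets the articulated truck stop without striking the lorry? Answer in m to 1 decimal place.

54 km/h ÷ 3.6 = 15.0000 m/s.
Leader travels v²/(2a_L) = 225.000 / 5.600 = 40.179 m before stopping.
Follower covers v·t_r = 15.0000 × 1.1 = 16.500 m while reacting, then v²/(2a_F) = 225.000 / 5.000 = 45.000 m while braking, for a total of 16.500 + 45.000 = 61.500 m.
Since a_F ≤ a_L and the follower starts braking later, the follower is never slower than the leader, so the closest approach is when both have stopped.
Minimum gap = 61.500 − 40.179 = 21.321 m.

Minimum gap ≈ 21.3 m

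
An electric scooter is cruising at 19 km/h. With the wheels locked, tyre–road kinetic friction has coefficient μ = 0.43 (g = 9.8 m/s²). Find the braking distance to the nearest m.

19 km/h ÷ 3.6 = 5.2778 m/s.
a = μg = 0.43 × 9.8 = 4.214 m/s².
Braking distance = v²/(2a) = 5.2778² / (2 × 4.214) = 27.855 / 8.428 = 3.305 m.

Braking distance ≈ 3 m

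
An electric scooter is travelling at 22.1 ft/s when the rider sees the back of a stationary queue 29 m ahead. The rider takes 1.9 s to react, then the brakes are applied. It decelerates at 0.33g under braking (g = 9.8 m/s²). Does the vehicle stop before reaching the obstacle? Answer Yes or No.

22.1 ft/s × 0.3048 = 6.7361 m/s.
a = 0.33 × 9.8 = 3.234 m/s².
Reaction distance = 6.7361 × 1.9 = 12.799 m.
Braking distance = v²/(2a) = 45.375 / 6.468 = 7.015 m.
Total stopping distance = 12.799 + 7.015 = 19.814 m, vs 29 m available — it stops with 29 − 19.814 = 9.186 m to spare.

Yes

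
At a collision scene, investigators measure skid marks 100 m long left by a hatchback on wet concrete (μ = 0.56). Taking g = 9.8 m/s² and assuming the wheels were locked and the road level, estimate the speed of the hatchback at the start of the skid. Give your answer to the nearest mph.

Deceleration a = μg = 0.56 × 9.8 = 5.488 m/s².
v = √(2a·d) = √(2 × 5.488 × 100) = √1097.600 = 33.1300 m/s.
= 33.1300 ÷ 0.44704 = 74.110 mph.

Initial speed ≈ 74 mph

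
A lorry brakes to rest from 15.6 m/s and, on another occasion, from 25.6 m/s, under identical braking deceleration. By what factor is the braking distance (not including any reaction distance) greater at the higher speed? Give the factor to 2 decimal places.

Factor ≈ 2.69

Braking distance d = v²/(2a), so with a fixed, d ∝ v².
Factor = (25.6/15.6)² = 1.6410² = 2.6929.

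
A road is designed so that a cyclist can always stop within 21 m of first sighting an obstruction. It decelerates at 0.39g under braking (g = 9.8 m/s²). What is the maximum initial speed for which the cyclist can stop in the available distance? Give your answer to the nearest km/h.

a = 0.39 × 9.8 = 3.822 m/s².
v²/(2a) = d ⇒ v = √(2 × 3.822 × 21) = √160.52 = 12.6696 m/s.
12.6696 m/s × 3.6 = 45.611 km/h.

Maximum speed ≈ 46 km/h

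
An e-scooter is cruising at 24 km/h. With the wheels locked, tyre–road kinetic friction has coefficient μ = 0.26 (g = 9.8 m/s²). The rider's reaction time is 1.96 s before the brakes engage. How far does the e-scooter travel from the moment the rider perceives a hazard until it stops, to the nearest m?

Total stopping distance ≈ 22 m

24 km/h ÷ 3.6 = 6.6667 m/s.
a = μg = 0.26 × 9.8 = 2.548 m/s².
Reaction distance = v·t_r = 6.6667 × 1.96 = 13.067 m.
Braking distance = v²/(2a) = 6.6667² / (2 × 2.548) = 44.445 / 5.096 = 8.722 m.
Total = 13.067 + 8.722 = 21.789 m.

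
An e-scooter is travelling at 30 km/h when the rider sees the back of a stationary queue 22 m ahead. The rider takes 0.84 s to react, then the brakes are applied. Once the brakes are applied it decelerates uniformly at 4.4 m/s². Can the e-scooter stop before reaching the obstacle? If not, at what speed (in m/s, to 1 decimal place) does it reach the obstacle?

Yes — it stops about 7.1 m short of the obstacle, so it never reaches it

30 km/h ÷ 3.6 = 8.3333 m/s.
Reaction distance = 8.3333 × 0.84 = 7.000 m.
Braking distance = v²/(2a) = 69.444 / 8.800 = 7.891 m.
Total stopping distance = 7.000 + 7.891 = 14.891 m, vs 22 m available — it stops with 22 − 14.891 = 7.109 m to spare.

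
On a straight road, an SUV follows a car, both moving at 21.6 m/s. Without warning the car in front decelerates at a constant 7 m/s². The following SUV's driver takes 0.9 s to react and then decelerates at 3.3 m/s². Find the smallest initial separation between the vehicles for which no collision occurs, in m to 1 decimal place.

Minimum gap ≈ 56.8 m

Leader travels v²/(2a_L) = 466.560 / 14.000 = 33.326 m before stopping.
Follower covers v·t_r = 21.6000 × 0.9 = 19.440 m while reacting, then v²/(2a_F) = 466.560 / 6.600 = 70.691 m while braking, for a total of 19.440 + 70.691 = 90.131 m.
Since a_F ≤ a_L and the follower starts braking later, the follower is never slower than the leader, so the closest approach is when both have stopped.
Minimum gap = 90.131 − 33.326 = 56.805 m.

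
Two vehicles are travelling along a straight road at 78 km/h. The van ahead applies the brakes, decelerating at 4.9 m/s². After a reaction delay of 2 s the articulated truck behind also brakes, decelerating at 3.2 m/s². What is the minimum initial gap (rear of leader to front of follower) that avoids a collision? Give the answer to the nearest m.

Minimum gap ≈ 69 m

78 km/h ÷ 3.6 = 21.6667 m/s.
Leader travels v²/(2a_L) = 469.446 / 9.800 = 47.903 m before stopping.
Follower covers v·t_r = 21.6667 × 2 = 43.333 m while reacting, then v²/(2a_F) = 469.446 / 6.400 = 73.351 m while braking, for a total of 43.333 + 73.351 = 116.684 m.
Since a_F ≤ a_L and the follower starts braking later, the follower is never slower than the leader, so the closest approach is when both have stopped.
Minimum gap = 116.684 − 47.903 = 68.781 m.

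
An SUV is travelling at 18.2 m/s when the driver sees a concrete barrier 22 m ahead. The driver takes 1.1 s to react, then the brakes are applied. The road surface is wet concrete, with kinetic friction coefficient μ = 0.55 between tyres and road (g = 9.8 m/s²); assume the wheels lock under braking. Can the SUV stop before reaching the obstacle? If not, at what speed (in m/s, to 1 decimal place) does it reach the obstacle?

a = μg = 0.55 × 9.8 = 5.390 m/s².
Reaction distance = 18.2000 × 1.1 = 20.020 m.
Braking distance needed to stop: v²/(2a) = 331.240 / 10.780 = 30.727 m, so total needed = 20.020 + 30.727 = 50.747 m > 22 m — it cannot stop.
Distance remaining when braking begins: 22 − 20.020 = 1.980 m.
v² = v₀² − 2a·d = 331.240 − 2 × 5.390 × 1.980 = 309.896 m²/s².
v = √309.896 = 17.604 m/s.

No — it strikes the obstacle at 17.6 m/s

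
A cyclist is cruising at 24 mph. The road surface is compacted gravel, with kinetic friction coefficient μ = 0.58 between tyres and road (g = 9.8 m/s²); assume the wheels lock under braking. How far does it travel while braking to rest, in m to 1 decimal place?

Braking distance ≈ 10.1 m

24 mph × 0.44704 = 10.7290 m/s.
a = μg = 0.58 × 9.8 = 5.684 m/s².
Braking distance = v²/(2a) = 10.7290² / (2 × 5.684) = 115.111 / 11.368 = 10.126 m.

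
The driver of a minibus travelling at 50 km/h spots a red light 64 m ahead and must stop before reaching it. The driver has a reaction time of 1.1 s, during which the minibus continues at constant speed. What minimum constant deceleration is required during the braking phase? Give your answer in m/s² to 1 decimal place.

50 km/h ÷ 3.6 = 13.8889 m/s.
Distance covered during reaction = 13.8889 × 1.1 = 15.278 m.
Distance available for braking: 64 − 15.278 = 48.722 m.
v² = 2a·d ⇒ a = v²/(2d) = 13.8889² / (2 × 48.722) = 192.902 / 97.444 = 1.9796 m/s².

Required deceleration ≈ 2.0 m/s²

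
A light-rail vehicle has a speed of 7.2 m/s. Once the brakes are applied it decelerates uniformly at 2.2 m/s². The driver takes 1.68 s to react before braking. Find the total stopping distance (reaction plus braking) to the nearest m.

Reaction distance = v·t_r = 7.2000 × 1.68 = 12.096 m.
Braking distance = v²/(2a) = 7.2000² / (2 × 2.200) = 51.840 / 4.400 = 11.782 m.
Total = 12.096 + 11.782 = 23.878 m.

Total stopping distance ≈ 24 m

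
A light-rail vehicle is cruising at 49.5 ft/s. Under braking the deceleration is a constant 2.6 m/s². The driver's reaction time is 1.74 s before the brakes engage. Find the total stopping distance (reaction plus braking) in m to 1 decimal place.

Total stopping distance ≈ 70.0 m

49.5 ft/s × 0.3048 = 15.0876 m/s.
Reaction distance = v·t_r = 15.0876 × 1.74 = 26.252 m.
Braking distance = v²/(2a) = 15.0876² / (2 × 2.600) = 227.636 / 5.200 = 43.776 m.
Total = 26.252 + 43.776 = 70.028 m.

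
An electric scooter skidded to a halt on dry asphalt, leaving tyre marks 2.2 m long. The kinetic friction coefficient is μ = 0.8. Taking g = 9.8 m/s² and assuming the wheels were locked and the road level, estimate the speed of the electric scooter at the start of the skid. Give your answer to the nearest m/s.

Deceleration a = μg = 0.8 × 9.8 = 7.840 m/s².
v = √(2a·d) = √(2 × 7.840 × 2.2) = √34.496 = 5.8733 m/s.

Initial speed ≈ 6 m/s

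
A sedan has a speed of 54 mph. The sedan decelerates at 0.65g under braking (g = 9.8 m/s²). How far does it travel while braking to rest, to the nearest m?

Braking distance ≈ 46 m

54 mph × 0.44704 = 24.1402 m/s.
a = 0.65 × 9.8 = 6.370 m/s².
Braking distance = v²/(2a) = 24.1402² / (2 × 6.370) = 582.749 / 12.740 = 45.742 m.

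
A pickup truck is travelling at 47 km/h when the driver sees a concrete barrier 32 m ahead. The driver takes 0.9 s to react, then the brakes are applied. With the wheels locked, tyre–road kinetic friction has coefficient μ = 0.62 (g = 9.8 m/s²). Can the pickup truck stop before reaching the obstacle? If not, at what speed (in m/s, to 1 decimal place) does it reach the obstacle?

Yes — it stops about 6.2 m short of the obstacle, so it never reaches it

47 km/h ÷ 3.6 = 13.0556 m/s.
a = μg = 0.62 × 9.8 = 6.076 m/s².
Reaction distance = 13.0556 × 0.9 = 11.750 m.
Braking distance = v²/(2a) = 170.449 / 12.152 = 14.026 m.
Total stopping distance = 11.750 + 14.026 = 25.776 m, vs 32 m available — it stops with 32 − 25.776 = 6.224 m to spare.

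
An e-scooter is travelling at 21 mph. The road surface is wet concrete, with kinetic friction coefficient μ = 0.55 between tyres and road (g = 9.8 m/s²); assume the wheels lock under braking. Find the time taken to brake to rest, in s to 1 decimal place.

21 mph × 0.44704 = 9.3878 m/s.
a = μg = 0.55 × 9.8 = 5.390 m/s².
Braking time = v/a = 9.3878 / 5.390 = 1.742 s.

Braking time ≈ 1.7 s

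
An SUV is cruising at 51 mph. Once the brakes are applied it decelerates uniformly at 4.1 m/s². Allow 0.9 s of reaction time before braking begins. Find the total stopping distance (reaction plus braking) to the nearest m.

Total stopping distance ≈ 84 m

51 mph × 0.44704 = 22.7990 m/s.
Reaction distance = v·t_r = 22.7990 × 0.9 = 20.519 m.
Braking distance = v²/(2a) = 22.7990² / (2 × 4.100) = 519.794 / 8.200 = 63.390 m.
Total = 20.519 + 63.390 = 83.909 m.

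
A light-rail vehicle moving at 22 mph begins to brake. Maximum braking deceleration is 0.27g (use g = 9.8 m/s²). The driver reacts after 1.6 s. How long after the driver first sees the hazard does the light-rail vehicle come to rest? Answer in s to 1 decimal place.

Total time ≈ 5.3 s

22 mph × 0.44704 = 9.8349 m/s.
a = 0.27 × 9.8 = 2.646 m/s².
Braking time = v/a = 9.8349 / 2.646 = 3.717 s.
Total = 1.6 + 3.717 = 5.317 s.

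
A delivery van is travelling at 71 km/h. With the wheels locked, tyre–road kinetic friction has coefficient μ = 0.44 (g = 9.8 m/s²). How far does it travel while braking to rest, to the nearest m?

71 km/h ÷ 3.6 = 19.7222 m/s.
a = μg = 0.44 × 9.8 = 4.312 m/s².
Braking distance = v²/(2a) = 19.7222² / (2 × 4.312) = 388.965 / 8.624 = 45.103 m.

Braking distance ≈ 45 m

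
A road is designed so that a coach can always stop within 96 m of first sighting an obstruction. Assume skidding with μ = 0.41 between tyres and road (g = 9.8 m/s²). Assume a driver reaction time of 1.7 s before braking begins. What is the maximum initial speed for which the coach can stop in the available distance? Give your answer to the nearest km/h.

Maximum speed ≈ 78 km/h

a = μg = 0.41 × 9.8 = 4.018 m/s².
Stopping distance: v·t_r + v²/(2a) = 96 with t_r = 1.7 s and a = 4.018 m/s².
So v² + 13.661 v − 771.46 = 0.
Positive root: v = −a·t_r + √((a·t_r)² + 2a·d) = −6.831 + √(46.663 + 771.46) = 21.7718 m/s.
21.7718 m/s × 3.6 = 78.378 km/h.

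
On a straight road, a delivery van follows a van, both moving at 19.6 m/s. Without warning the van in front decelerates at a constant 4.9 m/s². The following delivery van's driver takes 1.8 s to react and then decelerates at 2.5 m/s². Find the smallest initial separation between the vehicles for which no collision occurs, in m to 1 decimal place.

Minimum gap ≈ 72.9 m

Leader travels v²/(2a_L) = 384.160 / 9.800 = 39.200 m before stopping.
Follower covers v·t_r = 19.6000 × 1.8 = 35.280 m while reacting, then v²/(2a_F) = 384.160 / 5.000 = 76.832 m while braking, for a total of 35.280 + 76.832 = 112.112 m.
Since a_F ≤ a_L and the follower starts braking later, the follower is never slower than the leader, so the closest approach is when both have stopped.
Minimum gap = 112.112 − 39.200 = 72.912 m.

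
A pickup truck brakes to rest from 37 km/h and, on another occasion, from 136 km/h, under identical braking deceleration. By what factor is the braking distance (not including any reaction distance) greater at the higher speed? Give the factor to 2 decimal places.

Braking distance d = v²/(2a), so with a fixed, d ∝ v².
Factor = (136/37)² = 3.6757² = 13.5108.

Factor ≈ 13.51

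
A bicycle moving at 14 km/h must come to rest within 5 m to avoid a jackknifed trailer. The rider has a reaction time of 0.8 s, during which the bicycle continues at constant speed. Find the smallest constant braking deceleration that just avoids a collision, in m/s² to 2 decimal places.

Required deceleration ≈ 4.00 m/s²

14 km/h ÷ 3.6 = 3.8889 m/s.
Distance covered during reaction = 3.8889 × 0.8 = 3.111 m.
Distance available for braking: 5 − 3.111 = 1.889 m.
v² = 2a·d ⇒ a = v²/(2d) = 3.8889² / (2 × 1.889) = 15.124 / 3.778 = 4.0032 m/s².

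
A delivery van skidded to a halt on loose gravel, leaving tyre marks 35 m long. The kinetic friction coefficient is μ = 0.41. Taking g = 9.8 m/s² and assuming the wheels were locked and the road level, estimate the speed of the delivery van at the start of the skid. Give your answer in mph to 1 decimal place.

Deceleration a = μg = 0.41 × 9.8 = 4.018 m/s².
v = √(2a·d) = √(2 × 4.018 × 35) = √281.260 = 16.7708 m/s.
= 16.7708 ÷ 0.44704 = 37.515 mph.

Initial speed ≈ 37.5 mph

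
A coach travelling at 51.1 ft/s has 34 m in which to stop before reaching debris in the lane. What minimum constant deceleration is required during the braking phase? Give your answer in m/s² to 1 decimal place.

Required deceleration ≈ 3.6 m/s²

51.1 ft/s × 0.3048 = 15.5753 m/s.
v² = 2a·d ⇒ a = v²/(2d) = 15.5753² / (2 × 34.000) = 242.590 / 68.000 = 3.5675 m/s².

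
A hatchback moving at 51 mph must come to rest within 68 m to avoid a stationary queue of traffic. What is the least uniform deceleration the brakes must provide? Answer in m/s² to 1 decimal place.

51 mph × 0.44704 = 22.7990 m/s.
v² = 2a·d ⇒ a = v²/(2d) = 22.7990² / (2 × 68.000) = 519.794 / 136.000 = 3.8220 m/s².

Required deceleration ≈ 3.8 m/s²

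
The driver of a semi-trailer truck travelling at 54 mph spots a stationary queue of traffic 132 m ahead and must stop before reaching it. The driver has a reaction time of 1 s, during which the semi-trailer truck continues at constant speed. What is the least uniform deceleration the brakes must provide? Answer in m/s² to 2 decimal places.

Required deceleration ≈ 2.70 m/s²

54 mph × 0.44704 = 24.1402 m/s.
Distance covered during reaction = 24.1402 × 1 = 24.140 m.
Distance available for braking: 132 − 24.140 = 107.860 m.
v² = 2a·d ⇒ a = v²/(2d) = 24.1402² / (2 × 107.860) = 582.749 / 215.720 = 2.7014 m/s².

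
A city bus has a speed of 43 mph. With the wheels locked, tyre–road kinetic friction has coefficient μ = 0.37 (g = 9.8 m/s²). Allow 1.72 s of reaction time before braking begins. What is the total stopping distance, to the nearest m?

43 mph × 0.44704 = 19.2227 m/s.
a = μg = 0.37 × 9.8 = 3.626 m/s².
Reaction distance = v·t_r = 19.2227 × 1.72 = 33.063 m.
Braking distance = v²/(2a) = 19.2227² / (2 × 3.626) = 369.512 / 7.252 = 50.953 m.
Total = 33.063 + 50.953 = 84.016 m.

Total stopping distance ≈ 84 m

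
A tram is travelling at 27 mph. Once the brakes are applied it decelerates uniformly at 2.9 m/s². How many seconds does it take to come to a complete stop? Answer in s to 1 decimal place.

Braking time ≈ 4.2 s

27 mph × 0.44704 = 12.0701 m/s.
Braking time = v/a = 12.0701 / 2.900 = 4.162 s.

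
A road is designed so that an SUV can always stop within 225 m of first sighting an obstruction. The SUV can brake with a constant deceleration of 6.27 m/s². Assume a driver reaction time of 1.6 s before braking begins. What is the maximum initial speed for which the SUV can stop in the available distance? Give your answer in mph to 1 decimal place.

Maximum speed ≈ 98.5 mph

Stopping distance: v·t_r + v²/(2a) = 225 with t_r = 1.6 s and a = 6.270 m/s².
So v² + 20.064 v − 2821.50 = 0.
Positive root: v = −a·t_r + √((a·t_r)² + 2a·d) = −10.032 + √(100.641 + 2821.50) = 44.0248 m/s.
44.0248 m/s ÷ 0.44704 = 98.481 mph.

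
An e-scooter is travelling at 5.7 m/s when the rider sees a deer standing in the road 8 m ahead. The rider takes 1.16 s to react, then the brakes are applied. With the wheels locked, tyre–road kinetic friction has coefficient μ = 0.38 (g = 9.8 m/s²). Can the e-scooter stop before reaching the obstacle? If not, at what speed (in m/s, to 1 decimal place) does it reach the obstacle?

No — it strikes the obstacle at 4.7 m/s

a = μg = 0.38 × 9.8 = 3.724 m/s².
Reaction distance = 5.7000 × 1.16 = 6.612 m.
Braking distance needed to stop: v²/(2a) = 32.490 / 7.448 = 4.362 m, so total needed = 6.612 + 4.362 = 10.974 m > 8 m — it cannot stop.
Distance remaining when braking begins: 8 − 6.612 = 1.388 m.
v² = v₀² − 2a·d = 32.490 − 2 × 3.724 × 1.388 = 22.152 m²/s².
v = √22.152 = 4.707 m/s.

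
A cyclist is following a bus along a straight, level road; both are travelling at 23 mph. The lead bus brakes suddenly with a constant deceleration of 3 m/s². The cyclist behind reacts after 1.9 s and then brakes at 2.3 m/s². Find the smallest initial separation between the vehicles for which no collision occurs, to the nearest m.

23 mph × 0.44704 = 10.2819 m/s.
Leader travels v²/(2a_L) = 105.717 / 6.000 = 17.619 m before stopping.
Follower covers v·t_r = 10.2819 × 1.9 = 19.536 m while reacting, then v²/(2a_F) = 105.717 / 4.600 = 22.982 m while braking, for a total of 19.536 + 22.982 = 42.518 m.
Since a_F ≤ a_L and the follower starts braking later, the follower is never slower than the leader, so the closest approach is when both have stopped.
Minimum gap = 42.518 − 17.619 = 24.899 m.

Minimum gap ≈ 25 m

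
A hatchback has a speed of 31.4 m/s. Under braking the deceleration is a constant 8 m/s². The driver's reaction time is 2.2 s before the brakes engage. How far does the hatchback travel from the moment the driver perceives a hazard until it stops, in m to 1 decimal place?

Reaction distance = v·t_r = 31.4000 × 2.2 = 69.080 m.
Braking distance = v²/(2a) = 31.4000² / (2 × 8.000) = 985.960 / 16.000 = 61.623 m.
Total = 69.080 + 61.623 = 130.703 m.

Total stopping distance ≈ 130.7 m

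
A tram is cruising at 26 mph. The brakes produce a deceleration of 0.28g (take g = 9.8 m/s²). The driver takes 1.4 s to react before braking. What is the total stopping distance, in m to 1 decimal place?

26 mph × 0.44704 = 11.6230 m/s.
a = 0.28 × 9.8 = 2.744 m/s².
Reaction distance = v·t_r = 11.6230 × 1.4 = 16.272 m.
Braking distance = v²/(2a) = 11.6230² / (2 × 2.744) = 135.094 / 5.488 = 24.616 m.
Total = 16.272 + 24.616 = 40.888 m.

Total stopping distance ≈ 40.9 m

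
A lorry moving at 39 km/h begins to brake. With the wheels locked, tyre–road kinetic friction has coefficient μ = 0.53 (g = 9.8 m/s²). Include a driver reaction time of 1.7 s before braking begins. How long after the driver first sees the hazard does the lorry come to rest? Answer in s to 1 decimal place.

39 km/h ÷ 3.6 = 10.8333 m/s.
a = μg = 0.53 × 9.8 = 5.194 m/s².
Braking time = v/a = 10.8333 / 5.194 = 2.086 s.
Total = 1.7 + 2.086 = 3.786 s.

Total time ≈ 3.8 s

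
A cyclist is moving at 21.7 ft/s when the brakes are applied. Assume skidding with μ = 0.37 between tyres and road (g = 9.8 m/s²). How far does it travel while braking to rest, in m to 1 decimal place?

Braking distance ≈ 6.0 m

21.7 ft/s × 0.3048 = 6.6142 m/s.
a = μg = 0.37 × 9.8 = 3.626 m/s².
Braking distance = v²/(2a) = 6.6142² / (2 × 3.626) = 43.748 / 7.252 = 6.033 m.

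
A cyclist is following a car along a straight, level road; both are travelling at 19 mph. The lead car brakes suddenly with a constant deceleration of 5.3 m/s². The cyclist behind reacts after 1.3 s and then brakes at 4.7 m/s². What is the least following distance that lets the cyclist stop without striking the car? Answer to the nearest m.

19 mph × 0.44704 = 8.4938 m/s.
Leader travels v²/(2a_L) = 72.145 / 10.600 = 6.806 m before stopping.
Follower covers v·t_r = 8.4938 × 1.3 = 11.042 m while reacting, then v²/(2a_F) = 72.145 / 9.400 = 7.675 m while braking, for a total of 11.042 + 7.675 = 18.717 m.
Since a_F ≤ a_L and the follower starts braking later, the follower is never slower than the leader, so the closest approach is when both have stopped.
Minimum gap = 18.717 − 6.806 = 11.911 m.

Minimum gap ≈ 12 m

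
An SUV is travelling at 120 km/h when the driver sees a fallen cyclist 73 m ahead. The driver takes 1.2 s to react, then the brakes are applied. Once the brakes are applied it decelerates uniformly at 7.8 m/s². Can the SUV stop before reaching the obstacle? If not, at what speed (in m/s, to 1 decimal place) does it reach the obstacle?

120 km/h ÷ 3.6 = 33.3333 m/s.
Reaction distance = 33.3333 × 1.2 = 40.000 m.
Braking distance needed to stop: v²/(2a) = 1111.109 / 15.600 = 71.225 m, so total needed = 40.000 + 71.225 = 111.225 m > 73 m — it cannot stop.
Distance remaining when braking begins: 73 − 40.000 = 33.000 m.
v² = v₀² − 2a·d = 1111.109 − 2 × 7.800 × 33.000 = 596.309 m²/s².
v = √596.309 = 24.419 m/s.

No — it strikes the obstacle at 24.4 m/s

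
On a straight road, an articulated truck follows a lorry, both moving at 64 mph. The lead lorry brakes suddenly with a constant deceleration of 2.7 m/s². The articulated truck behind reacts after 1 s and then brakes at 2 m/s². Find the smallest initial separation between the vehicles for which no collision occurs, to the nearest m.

64 mph × 0.44704 = 28.6106 m/s.
Leader travels v²/(2a_L) = 818.566 / 5.400 = 151.586 m before stopping.
Follower covers v·t_r = 28.6106 × 1 = 28.611 m while reacting, then v²/(2a_F) = 818.566 / 4.000 = 204.642 m while braking, for a total of 28.611 + 204.642 = 233.253 m.
Since a_F ≤ a_L and the follower starts braking later, the follower is never slower than the leader, so the closest approach is when both have stopped.
Minimum gap = 233.253 − 151.586 = 81.667 m.

Minimum gap ≈ 82 m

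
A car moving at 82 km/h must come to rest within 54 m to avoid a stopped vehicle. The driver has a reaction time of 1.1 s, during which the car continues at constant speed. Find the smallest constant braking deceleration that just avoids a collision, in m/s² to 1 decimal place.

Required deceleration ≈ 9.0 m/s²

82 km/h ÷ 3.6 = 22.7778 m/s.
Distance covered during reaction = 22.7778 × 1.1 = 25.056 m.
Distance available for braking: 54 − 25.056 = 28.944 m.
v² = 2a·d ⇒ a = v²/(2d) = 22.7778² / (2 × 28.944) = 518.828 / 57.888 = 8.9626 m/s².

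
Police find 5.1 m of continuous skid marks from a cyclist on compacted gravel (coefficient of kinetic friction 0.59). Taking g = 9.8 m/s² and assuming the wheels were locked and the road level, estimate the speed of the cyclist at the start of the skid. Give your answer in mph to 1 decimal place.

Deceleration a = μg = 0.59 × 9.8 = 5.782 m/s².
v = √(2a·d) = √(2 × 5.782 × 5.1) = √58.976 = 7.6796 m/s.
= 7.6796 ÷ 0.44704 = 17.179 mph.

Initial speed ≈ 17.2 mph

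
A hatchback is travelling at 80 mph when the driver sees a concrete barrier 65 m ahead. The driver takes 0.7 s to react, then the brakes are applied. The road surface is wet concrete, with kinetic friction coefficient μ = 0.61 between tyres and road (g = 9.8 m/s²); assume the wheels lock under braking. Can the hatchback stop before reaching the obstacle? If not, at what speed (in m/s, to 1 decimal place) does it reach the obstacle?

80 mph × 0.44704 = 35.7632 m/s.
a = μg = 0.61 × 9.8 = 5.978 m/s².
Reaction distance = 35.7632 × 0.7 = 25.034 m.
Braking distance needed to stop: v²/(2a) = 1279.006 / 11.956 = 106.976 m, so total needed = 25.034 + 106.976 = 132.010 m > 65 m — it cannot stop.
Distance remaining when braking begins: 65 − 25.034 = 39.966 m.
v² = v₀² − 2a·d = 1279.006 − 2 × 5.978 × 39.966 = 801.173 m²/s².
v = √801.173 = 28.305 m/s.

No — it strikes the obstacle at 28.3 m/s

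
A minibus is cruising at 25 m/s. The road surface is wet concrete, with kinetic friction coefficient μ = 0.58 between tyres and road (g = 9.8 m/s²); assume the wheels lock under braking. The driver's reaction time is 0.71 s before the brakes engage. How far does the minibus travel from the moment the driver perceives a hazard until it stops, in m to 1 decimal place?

Total stopping distance ≈ 72.7 m

a = μg = 0.58 × 9.8 = 5.684 m/s².
Reaction distance = v·t_r = 25.0000 × 0.71 = 17.750 m.
Braking distance = v²/(2a) = 25.0000² / (2 × 5.684) = 625.000 / 11.368 = 54.979 m.
Total = 17.750 + 54.979 = 72.729 m.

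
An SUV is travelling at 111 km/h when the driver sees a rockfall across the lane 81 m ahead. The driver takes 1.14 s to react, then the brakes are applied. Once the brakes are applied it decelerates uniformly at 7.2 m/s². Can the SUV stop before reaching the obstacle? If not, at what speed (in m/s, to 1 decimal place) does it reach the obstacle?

111 km/h ÷ 3.6 = 30.8333 m/s.
Reaction distance = 30.8333 × 1.14 = 35.150 m.
Braking distance needed to stop: v²/(2a) = 950.692 / 14.400 = 66.020 m, so total needed = 35.150 + 66.020 = 101.170 m > 81 m — it cannot stop.
Distance remaining when braking begins: 81 − 35.150 = 45.850 m.
v² = v₀² − 2a·d = 950.692 − 2 × 7.200 × 45.850 = 290.452 m²/s².
v = √290.452 = 17.043 m/s.

No — it strikes the obstacle at 17.0 m/s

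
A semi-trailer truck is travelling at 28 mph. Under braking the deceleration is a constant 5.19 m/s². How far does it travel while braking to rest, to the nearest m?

Braking distance ≈ 15 m

28 mph × 0.44704 = 12.5171 m/s.
Braking distance = v²/(2a) = 12.5171² / (2 × 5.190) = 156.678 / 10.380 = 15.094 m.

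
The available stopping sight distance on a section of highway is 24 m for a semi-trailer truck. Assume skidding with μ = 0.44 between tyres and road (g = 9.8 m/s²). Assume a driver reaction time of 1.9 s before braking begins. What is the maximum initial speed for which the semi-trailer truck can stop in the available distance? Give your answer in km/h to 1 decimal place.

Maximum speed ≈ 30.1 km/h

a = μg = 0.44 × 9.8 = 4.312 m/s².
Stopping distance: v·t_r + v²/(2a) = 24 with t_r = 1.9 s and a = 4.312 m/s².
So v² + 16.386 v − 206.98 = 0.
Positive root: v = −a·t_r + √((a·t_r)² + 2a·d) = −8.193 + √(67.125 + 206.98) = 8.3631 m/s.
8.3631 m/s × 3.6 = 30.107 km/h.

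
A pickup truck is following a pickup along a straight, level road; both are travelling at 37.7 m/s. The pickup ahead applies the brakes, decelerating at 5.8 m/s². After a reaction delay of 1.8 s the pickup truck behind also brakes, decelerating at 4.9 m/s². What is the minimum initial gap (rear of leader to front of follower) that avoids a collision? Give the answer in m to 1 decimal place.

Leader travels v²/(2a_L) = 1421.290 / 11.600 = 122.525 m before stopping.
Follower covers v·t_r = 37.7000 × 1.8 = 67.860 m while reacting, then v²/(2a_F) = 1421.290 / 9.800 = 145.030 m while braking, for a total of 67.860 + 145.030 = 212.890 m.
Since a_F ≤ a_L and the follower starts braking later, the follower is never slower than the leader, so the closest approach is when both have stopped.
Minimum gap = 212.890 − 122.525 = 90.365 m.

Minimum gap ≈ 90.4 m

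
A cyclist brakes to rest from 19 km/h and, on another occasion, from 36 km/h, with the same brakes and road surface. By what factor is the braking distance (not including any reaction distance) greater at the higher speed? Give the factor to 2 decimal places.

Factor ≈ 3.59

Braking distance d = v²/(2a), so with a fixed, d ∝ v².
Factor = (36/19)² = 1.8947² = 3.5899.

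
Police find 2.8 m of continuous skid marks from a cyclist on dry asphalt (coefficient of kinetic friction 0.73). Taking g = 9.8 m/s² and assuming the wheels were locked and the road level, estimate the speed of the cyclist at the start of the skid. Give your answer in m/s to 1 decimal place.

Initial speed ≈ 6.3 m/s

Deceleration a = μg = 0.73 × 9.8 = 7.154 m/s².
v = √(2a·d) = √(2 × 7.154 × 2.8) = √40.062 = 6.3295 m/s.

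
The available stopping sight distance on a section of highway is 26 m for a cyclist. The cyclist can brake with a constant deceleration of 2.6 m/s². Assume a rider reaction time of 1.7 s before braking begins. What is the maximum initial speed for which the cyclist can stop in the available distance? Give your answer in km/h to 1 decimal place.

Maximum speed ≈ 28.9 km/h

Stopping distance: v·t_r + v²/(2a) = 26 with t_r = 1.7 s and a = 2.600 m/s².
So v² + 8.840 v − 135.20 = 0.
Positive root: v = −a·t_r + √((a·t_r)² + 2a·d) = −4.420 + √(19.536 + 135.20) = 8.0193 m/s.
8.0193 m/s × 3.6 = 28.869 km/h.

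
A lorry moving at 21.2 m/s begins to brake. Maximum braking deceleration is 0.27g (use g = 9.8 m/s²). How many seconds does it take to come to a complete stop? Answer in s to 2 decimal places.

Braking time ≈ 8.01 s

a = 0.27 × 9.8 = 2.646 m/s².
Braking time = v/a = 21.2000 / 2.646 = 8.012 s.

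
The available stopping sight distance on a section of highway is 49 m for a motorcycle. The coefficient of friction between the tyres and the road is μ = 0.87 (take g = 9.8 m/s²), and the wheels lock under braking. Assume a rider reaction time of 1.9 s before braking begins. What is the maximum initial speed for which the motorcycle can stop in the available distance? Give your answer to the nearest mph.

a = μg = 0.87 × 9.8 = 8.526 m/s².
Stopping distance: v·t_r + v²/(2a) = 49 with t_r = 1.9 s and a = 8.526 m/s².
So v² + 32.399 v − 835.55 = 0.
Positive root: v = −a·t_r + √((a·t_r)² + 2a·d) = −16.199 + √(262.408 + 835.55) = 16.9364 m/s.
16.9364 m/s ÷ 0.44704 = 37.886 mph.

Maximum speed ≈ 38 mph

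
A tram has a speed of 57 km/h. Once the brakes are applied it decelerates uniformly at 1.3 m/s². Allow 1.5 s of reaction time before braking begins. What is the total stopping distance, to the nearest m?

57 km/h ÷ 3.6 = 15.8333 m/s.
Reaction distance = v·t_r = 15.8333 × 1.5 = 23.750 m.
Braking distance = v²/(2a) = 15.8333² / (2 × 1.300) = 250.693 / 2.600 = 96.420 m.
Total = 23.750 + 96.420 = 120.170 m.

Total stopping distance ≈ 120 m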